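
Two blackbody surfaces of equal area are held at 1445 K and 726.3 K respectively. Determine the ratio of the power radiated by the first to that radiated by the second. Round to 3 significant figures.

With equal areas, P₁/P₂ = (T₁/T₂)⁴ = (1445/726.3)⁴ = 15.7.

P₁/P₂ ≈ 15.7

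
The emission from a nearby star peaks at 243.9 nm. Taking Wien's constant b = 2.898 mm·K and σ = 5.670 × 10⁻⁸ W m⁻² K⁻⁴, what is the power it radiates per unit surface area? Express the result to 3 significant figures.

I ≈ 1.13×10⁹ W/m²

Wien's law: T = b/λ_max = 2.898×10⁻³/2.439×10⁻⁷ = 11881.9 K.
Then I = σT⁴ = 5.670×10⁻⁸×(11881.9)⁴ = 1.13×10⁹ W/m².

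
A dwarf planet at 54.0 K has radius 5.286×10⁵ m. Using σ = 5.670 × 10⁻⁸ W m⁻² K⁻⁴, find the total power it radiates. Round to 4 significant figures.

P ≈ 1.693×10¹² W

Surface area A = 4πR² = 4π(5.286×10⁵ m)² = 3.51127×10¹² m².
P = σAT⁴ = 5.670×10⁻⁸ × 3.51127×10¹² × (54.0)⁴ = 1.693×10¹² W.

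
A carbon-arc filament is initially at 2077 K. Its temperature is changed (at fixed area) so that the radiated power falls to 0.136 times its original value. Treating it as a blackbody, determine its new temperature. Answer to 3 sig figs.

P ∝ T⁴, so T₂/T₁ = (P₂/P₁)^(1/4) = (0.136)^(1/4) = 0.607274.
T₂ = 2077 × 0.607274 = 1.26×10³ K.

T₂ ≈ 1.26×10³ K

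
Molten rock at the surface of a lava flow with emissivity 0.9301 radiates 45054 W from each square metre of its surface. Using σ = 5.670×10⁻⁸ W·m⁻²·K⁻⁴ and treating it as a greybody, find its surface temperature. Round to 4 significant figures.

T ≈ 961.4 K

I = εσT⁴, so T = (I/εσ)^(1/4) = (45054/(0.9301×5.670×10⁻⁸))^(1/4) = 961.4 K.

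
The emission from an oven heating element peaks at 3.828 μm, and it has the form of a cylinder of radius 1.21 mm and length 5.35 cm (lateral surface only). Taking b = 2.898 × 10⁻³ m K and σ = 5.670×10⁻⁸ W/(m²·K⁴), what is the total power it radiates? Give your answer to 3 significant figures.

P ≈ 7.58 W

Wien's law: T = b/λ_max = 2.898×10⁻³/3.828×10⁻⁶ = 757.053 K.
Lateral area A = 2πrL = 2π×1.21×10⁻³×0.0535 = 4.06742×10⁻⁴ m².
Then P = σAT⁴ = 5.670×10⁻⁸×4.06742×10⁻⁴×(757.053)⁴ = 7.58 W.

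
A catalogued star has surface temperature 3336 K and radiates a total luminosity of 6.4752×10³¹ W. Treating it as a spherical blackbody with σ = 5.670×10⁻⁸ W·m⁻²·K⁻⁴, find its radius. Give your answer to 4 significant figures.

R ≈ 8.566×10¹¹ m

L = 4πR²σT⁴ ⇒ R = √(L/(4πσT⁴)).
σT⁴ = 7.02243×10⁶ W/m², so R = √(6.4752×10³¹/(4π×7.02243×10⁶)) = 8.566×10¹¹ m.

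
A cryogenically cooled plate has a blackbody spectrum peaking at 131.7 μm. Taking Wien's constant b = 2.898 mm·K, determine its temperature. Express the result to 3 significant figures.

Wien's law gives T = b/λ_max = (2.898×10⁻³ m·K)/(1.317×10⁻⁴ m) = 22.0 K.

T ≈ 22.0 K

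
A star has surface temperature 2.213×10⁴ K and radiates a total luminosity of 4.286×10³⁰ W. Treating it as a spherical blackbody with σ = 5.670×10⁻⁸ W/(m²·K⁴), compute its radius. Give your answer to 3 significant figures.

R ≈ 5.01×10⁹ m

L = 4πR²σT⁴ ⇒ R = √(L/(4πσT⁴)).
σT⁴ = 1.35991×10¹⁰ W/m², so R = √(4.286×10³⁰/(4π×1.35991×10¹⁰)) = 5.01×10⁹ m.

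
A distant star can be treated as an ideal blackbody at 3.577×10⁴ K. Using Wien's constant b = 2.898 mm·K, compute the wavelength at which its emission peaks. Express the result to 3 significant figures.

λ_max ≈ 81.0 nm

Wien's displacement law: λ_max = b/T = (2.898×10⁻³ m·K)/(3.577×10⁴ K) = 8.102×10⁻⁸ m.
That is 81.0 nm, in the ultraviolet range.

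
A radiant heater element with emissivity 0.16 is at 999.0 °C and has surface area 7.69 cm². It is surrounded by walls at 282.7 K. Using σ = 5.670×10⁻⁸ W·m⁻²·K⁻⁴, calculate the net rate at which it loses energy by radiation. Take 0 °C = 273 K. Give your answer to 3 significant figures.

T = 999.0 °C + 273 = 1272.0 K.
Area A = 7.69 cm² = 7.69×10⁻⁴ m².
Net radiated power P_net = εσA(T⁴ − T₀⁴) = 0.16×5.670×10⁻⁸×7.69×10⁻⁴×(1272.0⁴ − 282.7⁴).
T⁴ − T₀⁴ = 2.61787×10¹² − 6.38709×10⁹ = 2.61148×10¹² K⁴, so P_net = 18.2 W.

Net loss ≈ 18.2 W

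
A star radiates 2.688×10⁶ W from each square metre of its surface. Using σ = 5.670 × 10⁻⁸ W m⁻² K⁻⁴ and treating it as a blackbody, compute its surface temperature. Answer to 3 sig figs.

T ≈ 2.62×10³ K

I = σT⁴, so T = (I/σ)^(1/4) = (2.688×10⁶/(5.670×10⁻⁸))^(1/4) = 2.62×10³ K.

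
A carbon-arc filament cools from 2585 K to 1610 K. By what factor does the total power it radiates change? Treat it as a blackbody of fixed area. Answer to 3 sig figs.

P ∝ T⁴, so P₂/P₁ = (T₂/T₁)⁴ = (1610/2585)⁴ = (0.622824)⁴ = 0.150.

P₂/P₁ ≈ 0.150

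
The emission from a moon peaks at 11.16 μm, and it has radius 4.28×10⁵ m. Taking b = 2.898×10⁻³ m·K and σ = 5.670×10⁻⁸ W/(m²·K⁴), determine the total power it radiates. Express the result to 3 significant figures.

P ≈ 5.93×10¹⁴ W

Wien's law: T = b/λ_max = 2.898×10⁻³/1.116×10⁻⁵ = 259.677 K.
Surface area A = 4πR² = 4π(4.28×10⁵ m)² = 2.30196×10¹² m².
Then P = σAT⁴ = 5.670×10⁻⁸×2.30196×10¹²×(259.677)⁴ = 5.93×10¹⁴ W.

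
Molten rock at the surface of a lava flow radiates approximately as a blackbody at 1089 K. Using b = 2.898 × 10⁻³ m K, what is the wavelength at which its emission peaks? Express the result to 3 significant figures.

λ_max ≈ 2.66 μm

Wien's displacement law: λ_max = b/T = (2.898×10⁻³ m·K)/(1089 K) = 2.661×10⁻⁶ m.
That is 2.66 μm, in the infrared range.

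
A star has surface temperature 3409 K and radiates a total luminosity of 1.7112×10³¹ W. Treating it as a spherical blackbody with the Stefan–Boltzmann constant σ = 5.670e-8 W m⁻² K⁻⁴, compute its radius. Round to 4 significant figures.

L = 4πR²σT⁴ ⇒ R = √(L/(4πσT⁴)).
σT⁴ = 7.65757×10⁶ W/m², so R = √(1.7112×10³¹/(4π×7.65757×10⁶)) = 4.217×10¹¹ m.

R ≈ 4.217×10¹¹ m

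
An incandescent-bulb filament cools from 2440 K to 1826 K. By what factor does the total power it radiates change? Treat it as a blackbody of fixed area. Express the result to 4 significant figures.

P₂/P₁ ≈ 0.3136

P ∝ T⁴, so P₂/P₁ = (T₂/T₁)⁴ = (1826/2440)⁴ = (0.748361)⁴ = 0.3136.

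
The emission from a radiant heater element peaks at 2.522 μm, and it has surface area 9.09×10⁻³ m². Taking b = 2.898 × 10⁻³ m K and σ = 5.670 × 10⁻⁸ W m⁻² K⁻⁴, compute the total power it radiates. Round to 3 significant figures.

Wien's law: T = b/λ_max = 2.898×10⁻³/2.522×10⁻⁶ = 1149.09 K.
Area A = 9.09×10⁻³ m².
Then P = σAT⁴ = 5.670×10⁻⁸×9.09×10⁻³×(1149.09)⁴ = 899 W.

P ≈ 899 W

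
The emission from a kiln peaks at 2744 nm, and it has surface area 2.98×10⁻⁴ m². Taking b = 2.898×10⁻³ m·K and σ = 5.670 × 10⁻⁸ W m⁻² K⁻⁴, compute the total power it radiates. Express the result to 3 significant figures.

Wien's law: T = b/λ_max = 2.898×10⁻³/2.744×10⁻⁶ = 1056.12 K.
Area A = 2.98×10⁻⁴ m².
Then P = σAT⁴ = 5.670×10⁻⁸×2.98×10⁻⁴×(1056.12)⁴ = 21.0 W.

P ≈ 21.0 W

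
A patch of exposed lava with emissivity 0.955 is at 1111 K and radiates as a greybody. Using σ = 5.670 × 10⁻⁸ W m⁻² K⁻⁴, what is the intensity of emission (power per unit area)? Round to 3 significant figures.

I ≈ 8.25×10⁴ W/m²

Stefan–Boltzmann: I = εσT⁴ = 0.955 × 5.670×10⁻⁸ × (1111)⁴ = 8.25×10⁴ W/m².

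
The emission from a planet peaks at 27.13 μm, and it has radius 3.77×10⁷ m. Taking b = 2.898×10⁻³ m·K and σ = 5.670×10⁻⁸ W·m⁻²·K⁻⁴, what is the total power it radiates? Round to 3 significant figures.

Wien's law: T = b/λ_max = 2.898×10⁻³/2.713×10⁻⁵ = 106.819 K.
Surface area A = 4πR² = 4π(3.77×10⁷ m)² = 1.78605×10¹⁶ m².
Then P = σAT⁴ = 5.670×10⁻⁸×1.78605×10¹⁶×(106.819)⁴ = 1.32×10¹⁷ W.

P ≈ 1.32×10¹⁷ W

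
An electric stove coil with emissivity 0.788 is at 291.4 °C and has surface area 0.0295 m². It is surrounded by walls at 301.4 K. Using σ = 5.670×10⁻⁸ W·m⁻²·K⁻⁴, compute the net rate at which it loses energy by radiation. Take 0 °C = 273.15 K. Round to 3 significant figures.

Net loss ≈ 123 W

T = 291.4 °C + 273.15 = 564.55 K.
Area A = 0.0295 m².
Net radiated power P_net = εσA(T⁴ − T₀⁴) = 0.788×5.670×10⁻⁸×0.0295×(564.55⁴ − 301.4⁴).
T⁴ − T₀⁴ = 1.01580×10¹¹ − 8.25226×10⁹ = 9.33277×10¹⁰ K⁴, so P_net = 123 W.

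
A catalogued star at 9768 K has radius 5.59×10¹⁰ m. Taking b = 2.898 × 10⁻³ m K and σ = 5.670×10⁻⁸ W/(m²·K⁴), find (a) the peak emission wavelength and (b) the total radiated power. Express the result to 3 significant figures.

(a) λ_max = b/T = 2.898×10⁻³/9768 = 2.967×10⁻⁷ m = 297 nm.
Surface area A = 4πR² = 4π(5.59×10¹⁰ m)² = 3.92675×10²² m².
(b) P = σAT⁴ = 5.670×10⁻⁸×3.92675×10²²×(9768)⁴ = 2.03×10³¹ W.

λ_max ≈ 297 nm; P ≈ 2.03×10³¹ W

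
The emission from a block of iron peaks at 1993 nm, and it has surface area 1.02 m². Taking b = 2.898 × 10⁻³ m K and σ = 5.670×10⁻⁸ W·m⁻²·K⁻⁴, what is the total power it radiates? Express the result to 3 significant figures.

Wien's law: T = b/λ_max = 2.898×10⁻³/1.993×10⁻⁶ = 1454.09 K.
Area A = 1.02 m².
Then P = σAT⁴ = 5.670×10⁻⁸×1.02×(1454.09)⁴ = 2.59×10⁵ W.

P ≈ 2.59×10⁵ W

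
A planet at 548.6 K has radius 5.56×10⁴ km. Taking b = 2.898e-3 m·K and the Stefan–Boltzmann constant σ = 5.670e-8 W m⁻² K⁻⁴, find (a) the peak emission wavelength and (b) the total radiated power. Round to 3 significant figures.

λ_max ≈ 5.28 μm; P ≈ 2.00×10²⁰ W

(a) λ_max = b/T = 2.898×10⁻³/548.6 = 5.283×10⁻⁶ m = 5.28 μm.
Surface area A = 4πR² = 4π(5.56×10⁷ m)² = 3.88472×10¹⁶ m².
(b) P = σAT⁴ = 5.670×10⁻⁸×3.88472×10¹⁶×(548.6)⁴ = 2.00×10²⁰ W.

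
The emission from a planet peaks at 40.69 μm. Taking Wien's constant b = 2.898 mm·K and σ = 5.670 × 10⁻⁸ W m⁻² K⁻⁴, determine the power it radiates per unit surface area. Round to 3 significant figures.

Wien's law: T = b/λ_max = 2.898×10⁻³/4.069×10⁻⁵ = 71.2214 K.
Then I = σT⁴ = 5.670×10⁻⁸×(71.2214)⁴ = 1.46 W/m².

I ≈ 1.46 W/m²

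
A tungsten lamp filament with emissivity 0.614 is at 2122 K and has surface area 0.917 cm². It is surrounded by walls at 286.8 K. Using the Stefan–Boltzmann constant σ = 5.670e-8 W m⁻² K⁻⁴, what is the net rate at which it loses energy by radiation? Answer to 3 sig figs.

Area A = 0.917 cm² = 9.17×10⁻⁵ m².
Net radiated power P_net = εσA(T⁴ − T₀⁴) = 0.614×5.670×10⁻⁸×9.17×10⁻⁵×(2122⁴ − 286.8⁴).
T⁴ − T₀⁴ = 2.02760×10¹³ − 6.76576×10⁹ = 2.02692×10¹³ K⁴, so P_net = 64.7 W.

Net loss ≈ 64.7 W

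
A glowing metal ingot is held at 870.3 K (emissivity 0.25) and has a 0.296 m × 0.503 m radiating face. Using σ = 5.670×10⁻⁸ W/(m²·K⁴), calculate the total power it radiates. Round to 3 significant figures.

Area A = 0.296 × 0.503 = 0.148888 m².
P = εσAT⁴ = 0.25 × 5.670×10⁻⁸ × 0.148888 × (870.3)⁴ = 1.21×10³ W.

P ≈ 1.21×10³ W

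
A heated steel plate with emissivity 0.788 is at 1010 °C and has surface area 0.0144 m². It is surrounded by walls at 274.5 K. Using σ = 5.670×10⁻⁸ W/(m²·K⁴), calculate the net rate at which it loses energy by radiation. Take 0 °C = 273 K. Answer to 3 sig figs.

T = 1010 °C + 273 = 1283 K.
Area A = 0.0144 m².
Net radiated power P_net = εσA(T⁴ − T₀⁴) = 0.788×5.670×10⁻⁸×0.0144×(1283⁴ − 274.5⁴).
T⁴ − T₀⁴ = 2.70961×10¹² − 5.67766×10⁹ = 2.70393×10¹² K⁴, so P_net = 1.74×10³ W.

Net loss ≈ 1.74×10³ W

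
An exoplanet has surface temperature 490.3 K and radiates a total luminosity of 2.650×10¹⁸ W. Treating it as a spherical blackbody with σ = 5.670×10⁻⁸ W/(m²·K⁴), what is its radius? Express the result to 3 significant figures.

R ≈ 8.02×10⁶ m

L = 4πR²σT⁴ ⇒ R = √(L/(4πσT⁴)).
σT⁴ = 3276.65 W/m², so R = √(2.650×10¹⁸/(4π×3276.65)) = 8.02×10⁶ m.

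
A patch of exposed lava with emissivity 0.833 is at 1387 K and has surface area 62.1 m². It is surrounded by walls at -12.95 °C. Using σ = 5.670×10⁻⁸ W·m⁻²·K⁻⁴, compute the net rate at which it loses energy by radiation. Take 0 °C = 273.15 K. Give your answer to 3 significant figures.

Surroundings: T = -12.95 °C + 273.15 = 260.20 K.
Area A = 62.1 m².
Net radiated power P_net = εσA(T⁴ − T₀⁴) = 0.833×5.670×10⁻⁸×62.1×(1387⁴ − 260.20⁴).
T⁴ − T₀⁴ = 3.70089×10¹² − 4.58384×10⁹ = 3.69631×10¹² K⁴, so P_net = 1.08×10⁷ W.

Net loss ≈ 1.08×10⁷ W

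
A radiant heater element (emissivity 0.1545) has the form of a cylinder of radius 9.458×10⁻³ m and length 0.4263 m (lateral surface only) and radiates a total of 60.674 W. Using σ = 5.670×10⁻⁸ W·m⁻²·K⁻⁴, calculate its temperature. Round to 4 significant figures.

T ≈ 723.1 K

Lateral area A = 2πrL = 2π×9.458×10⁻³×0.4263 = 0.0253335 m².
P = εσAT⁴ ⇒ T = (P/(εσA))^(1/4) = (60.674/(0.1545×5.670×10⁻⁸×0.0253335))^(1/4) = 723.1 K.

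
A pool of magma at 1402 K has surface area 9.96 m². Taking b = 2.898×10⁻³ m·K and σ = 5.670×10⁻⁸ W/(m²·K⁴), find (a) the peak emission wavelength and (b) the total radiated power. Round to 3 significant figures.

λ_max ≈ 2.07×10³ nm; P ≈ 2.18×10⁶ W

(a) λ_max = b/T = 2.898×10⁻³/1402 = 2.067×10⁻⁶ m = 2.07×10³ nm.
Area A = 9.96 m².
(b) P = σAT⁴ = 5.670×10⁻⁸×9.96×(1402)⁴ = 2.18×10⁶ W.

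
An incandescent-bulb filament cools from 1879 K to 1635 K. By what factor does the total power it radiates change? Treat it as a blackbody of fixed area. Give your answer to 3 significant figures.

P₂/P₁ ≈ 0.573

P ∝ T⁴, so P₂/P₁ = (T₂/T₁)⁴ = (1635/1879)⁴ = (0.870144)⁴ = 0.573.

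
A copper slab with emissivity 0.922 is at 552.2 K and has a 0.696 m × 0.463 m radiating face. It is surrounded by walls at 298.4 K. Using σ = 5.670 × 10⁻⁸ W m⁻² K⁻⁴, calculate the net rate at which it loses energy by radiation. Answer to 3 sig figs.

Area A = 0.696 × 0.463 = 0.322248 m².
Net radiated power P_net = εσA(T⁴ − T₀⁴) = 0.922×5.670×10⁻⁸×0.322248×(552.2⁴ − 298.4⁴).
T⁴ − T₀⁴ = 9.29792×10¹⁰ − 7.92858×10⁹ = 8.50506×10¹⁰ K⁴, so P_net = 1.43×10³ W.

Net loss ≈ 1.43×10³ W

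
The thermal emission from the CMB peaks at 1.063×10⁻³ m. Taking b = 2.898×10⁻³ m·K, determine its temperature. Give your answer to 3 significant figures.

Wien's law gives T = b/λ_max = (2.898×10⁻³ m·K)/(1.063×10⁻³ m) = 2.73 K.

T ≈ 2.73 K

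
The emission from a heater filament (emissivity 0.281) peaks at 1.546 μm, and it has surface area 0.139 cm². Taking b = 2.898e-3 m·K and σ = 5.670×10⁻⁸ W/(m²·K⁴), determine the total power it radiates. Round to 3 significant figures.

Wien's law: T = b/λ_max = 2.898×10⁻³/1.546×10⁻⁶ = 1874.51 K.
Area A = 0.139 cm² = 1.39×10⁻⁵ m².
Then P = εσAT⁴ = 0.281×5.670×10⁻⁸×1.39×10⁻⁵×(1874.51)⁴ = 2.73 W.

P ≈ 2.73 W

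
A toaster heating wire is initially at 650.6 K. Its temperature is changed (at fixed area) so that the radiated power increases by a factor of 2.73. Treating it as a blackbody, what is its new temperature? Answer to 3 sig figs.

P ∝ T⁴, so T₂/T₁ = (P₂/P₁)^(1/4) = (2.73)^(1/4) = 1.28541.
T₂ = 650.6 × 1.28541 = 836 K.

T₂ ≈ 836 K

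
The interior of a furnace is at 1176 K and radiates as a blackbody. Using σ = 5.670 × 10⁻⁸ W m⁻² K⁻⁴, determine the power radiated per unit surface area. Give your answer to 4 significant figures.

I ≈ 1.084×10⁵ W/m²

Stefan–Boltzmann: I = σT⁴ = 5.670×10⁻⁸ × (1176)⁴ = 1.084×10⁵ W/m².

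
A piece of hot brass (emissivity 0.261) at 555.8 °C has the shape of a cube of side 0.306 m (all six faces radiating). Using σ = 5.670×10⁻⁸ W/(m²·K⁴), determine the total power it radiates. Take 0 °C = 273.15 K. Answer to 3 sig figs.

P ≈ 3.93×10³ W

T = 555.8 °C + 273.15 = 828.95 K.
Area A = 6s² = 6×(0.306 m)² = 0.561816 m².
P = εσAT⁴ = 0.261 × 5.670×10⁻⁸ × 0.561816 × (828.95)⁴ = 3.93×10³ W.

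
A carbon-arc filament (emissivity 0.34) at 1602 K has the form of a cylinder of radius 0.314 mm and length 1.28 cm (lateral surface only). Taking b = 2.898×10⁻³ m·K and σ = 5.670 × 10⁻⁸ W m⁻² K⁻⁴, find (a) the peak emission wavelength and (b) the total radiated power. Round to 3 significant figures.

(a) λ_max = b/T = 2.898×10⁻³/1602 = 1.809×10⁻⁶ m = 1.81 μm.
Lateral area A = 2πrL = 2π×3.14×10⁻⁴×0.0128 = 2.52534×10⁻⁵ m².
(b) P = εσAT⁴ = 0.34×5.670×10⁻⁸×2.52534×10⁻⁵×(1602)⁴ = 3.21 W.

λ_max ≈ 1.81 μm; P ≈ 3.21 W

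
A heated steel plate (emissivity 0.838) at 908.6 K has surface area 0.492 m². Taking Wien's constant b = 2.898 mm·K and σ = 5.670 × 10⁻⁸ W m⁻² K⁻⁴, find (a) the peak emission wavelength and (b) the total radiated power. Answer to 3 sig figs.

(a) λ_max = b/T = 2.898×10⁻³/908.6 = 3.190×10⁻⁶ m = 3.19 μm.
Area A = 0.492 m².
(b) P = εσAT⁴ = 0.838×5.670×10⁻⁸×0.492×(908.6)⁴ = 1.59×10⁴ W.

λ_max ≈ 3.19 μm; P ≈ 1.59×10⁴ W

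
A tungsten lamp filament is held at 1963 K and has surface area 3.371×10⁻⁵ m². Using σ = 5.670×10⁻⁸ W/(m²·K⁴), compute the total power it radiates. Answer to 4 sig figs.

Area A = 3.371×10⁻⁵ m².
P = σAT⁴ = 5.670×10⁻⁸ × 3.371×10⁻⁵ × (1963)⁴ = 28.38 W.

P ≈ 28.38 W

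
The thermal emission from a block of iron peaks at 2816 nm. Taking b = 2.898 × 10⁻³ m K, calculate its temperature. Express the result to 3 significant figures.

Wien's law gives T = b/λ_max = (2.898×10⁻³ m·K)/(2.816×10⁻⁶ m) = 1.03×10³ K.

T ≈ 1.03×10³ K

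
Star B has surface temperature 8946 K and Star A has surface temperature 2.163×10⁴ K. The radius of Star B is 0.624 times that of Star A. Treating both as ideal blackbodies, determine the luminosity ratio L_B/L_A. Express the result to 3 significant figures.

L_B/L_A ≈ 0.0114

L ∝ R²T⁴, so L_B/L_A = (R_B/R_A)²(T_B/T_A)⁴ = (0.624)² × (8946/2.163×10⁴)⁴ = 0.389376 × 0.0292610 = 0.0114.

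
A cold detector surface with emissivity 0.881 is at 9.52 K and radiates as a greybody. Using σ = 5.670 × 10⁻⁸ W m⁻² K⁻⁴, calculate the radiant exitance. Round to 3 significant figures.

I ≈ 4.10×10⁻⁴ W/m²

Stefan–Boltzmann: I = εσT⁴ = 0.881 × 5.670×10⁻⁸ × (9.52)⁴ = 4.10×10⁻⁴ W/m².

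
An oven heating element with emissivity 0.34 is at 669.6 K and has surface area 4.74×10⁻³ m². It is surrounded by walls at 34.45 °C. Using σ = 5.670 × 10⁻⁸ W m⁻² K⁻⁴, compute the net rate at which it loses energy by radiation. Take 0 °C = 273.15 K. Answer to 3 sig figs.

Net loss ≈ 17.6 W

Surroundings: T = 34.45 °C + 273.15 = 307.60 K.
Area A = 4.74×10⁻³ m².
Net radiated power P_net = εσA(T⁴ − T₀⁴) = 0.34×5.670×10⁻⁸×4.74×10⁻³×(669.6⁴ − 307.60⁴).
T⁴ − T₀⁴ = 2.01030×10¹¹ − 8.95252×10⁹ = 1.92077×10¹¹ K⁴, so P_net = 17.6 W.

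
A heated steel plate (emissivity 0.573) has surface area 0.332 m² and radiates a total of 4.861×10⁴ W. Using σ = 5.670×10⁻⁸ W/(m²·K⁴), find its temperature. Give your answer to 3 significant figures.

Area A = 0.332 m².
P = εσAT⁴ ⇒ T = (P/(εσA))^(1/4) = (4.861×10⁴/(0.573×5.670×10⁻⁸×0.332))^(1/4) = 1.46×10³ K.

T ≈ 1.46×10³ K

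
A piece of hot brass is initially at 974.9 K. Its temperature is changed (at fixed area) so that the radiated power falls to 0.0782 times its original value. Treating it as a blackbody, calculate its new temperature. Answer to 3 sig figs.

T₂ ≈ 516 K

P ∝ T⁴, so T₂/T₁ = (P₂/P₁)^(1/4) = (0.0782)^(1/4) = 0.528812.
T₂ = 974.9 × 0.528812 = 516 K.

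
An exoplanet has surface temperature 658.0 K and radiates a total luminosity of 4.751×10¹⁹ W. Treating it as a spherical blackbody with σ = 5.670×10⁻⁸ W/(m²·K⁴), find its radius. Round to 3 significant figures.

R ≈ 1.89×10⁷ m

L = 4πR²σT⁴ ⇒ R = √(L/(4πσT⁴)).
σT⁴ = 10628.9 W/m², so R = √(4.751×10¹⁹/(4π×10628.9)) = 1.89×10⁷ m.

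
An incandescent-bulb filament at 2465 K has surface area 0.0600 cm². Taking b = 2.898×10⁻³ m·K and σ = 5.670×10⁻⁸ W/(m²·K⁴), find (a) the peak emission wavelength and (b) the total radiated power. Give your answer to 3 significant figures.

(a) λ_max = b/T = 2.898×10⁻³/2465 = 1.176×10⁻⁶ m = 1.18×10³ nm.
Area A = 0.0600 cm² = 6.00×10⁻⁶ m².
(b) P = σAT⁴ = 5.670×10⁻⁸×6.00×10⁻⁶×(2465)⁴ = 12.6 W.

λ_max ≈ 1.18×10³ nm; P ≈ 12.6 W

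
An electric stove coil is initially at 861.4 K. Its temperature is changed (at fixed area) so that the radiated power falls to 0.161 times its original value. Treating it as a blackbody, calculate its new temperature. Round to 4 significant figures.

P ∝ T⁴, so T₂/T₁ = (P₂/P₁)^(1/4) = (0.161)^(1/4) = 0.633441.
T₂ = 861.4 × 0.633441 = 545.6 K.

T₂ ≈ 545.6 K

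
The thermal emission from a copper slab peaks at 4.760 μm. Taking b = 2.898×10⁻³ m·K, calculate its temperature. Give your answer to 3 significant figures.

Wien's law gives T = b/λ_max = (2.898×10⁻³ m·K)/(4.760×10⁻⁶ m) = 609 K.

T ≈ 609 K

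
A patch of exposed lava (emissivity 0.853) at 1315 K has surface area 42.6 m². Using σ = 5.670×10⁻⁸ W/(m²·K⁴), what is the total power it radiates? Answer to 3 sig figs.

Area A = 42.6 m².
P = εσAT⁴ = 0.853 × 5.670×10⁻⁸ × 42.6 × (1315)⁴ = 6.16×10⁶ W.

P ≈ 6.16×10⁶ W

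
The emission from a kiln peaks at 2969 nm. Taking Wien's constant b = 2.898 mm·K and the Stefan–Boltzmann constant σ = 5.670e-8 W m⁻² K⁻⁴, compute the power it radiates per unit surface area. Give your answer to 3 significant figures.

Wien's law: T = b/λ_max = 2.898×10⁻³/2.969×10⁻⁶ = 976.086 K.
Then I = σT⁴ = 5.670×10⁻⁸×(976.086)⁴ = 5.15×10⁴ W/m².

I ≈ 5.15×10⁴ W/m²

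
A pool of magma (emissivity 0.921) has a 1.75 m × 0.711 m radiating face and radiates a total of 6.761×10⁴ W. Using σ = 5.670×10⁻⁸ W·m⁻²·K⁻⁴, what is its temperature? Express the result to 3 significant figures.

T ≈ 1.01×10³ K

Area A = 1.75 × 0.711 = 1.24425 m².
P = εσAT⁴ ⇒ T = (P/(εσA))^(1/4) = (6.761×10⁴/(0.921×5.670×10⁻⁸×1.24425))^(1/4) = 1.01×10³ K.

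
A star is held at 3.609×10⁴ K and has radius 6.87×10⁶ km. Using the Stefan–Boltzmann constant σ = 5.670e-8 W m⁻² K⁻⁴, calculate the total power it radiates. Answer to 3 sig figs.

Surface area A = 4πR² = 4π(6.87×10⁹ m)² = 5.93094×10²⁰ m².
P = σAT⁴ = 5.670×10⁻⁸ × 5.93094×10²⁰ × (3.609×10⁴)⁴ = 5.70×10³¹ W.

P ≈ 5.70×10³¹ W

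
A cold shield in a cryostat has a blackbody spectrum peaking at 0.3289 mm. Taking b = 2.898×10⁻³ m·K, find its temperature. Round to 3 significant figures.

T ≈ 8.81 K

Wien's law gives T = b/λ_max = (2.898×10⁻³ m·K)/(3.289×10⁻⁴ m) = 8.81 K.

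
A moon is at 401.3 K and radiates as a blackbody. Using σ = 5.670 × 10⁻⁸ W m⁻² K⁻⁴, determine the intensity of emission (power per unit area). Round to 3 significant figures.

I ≈ 1.47×10³ W/m²

Stefan–Boltzmann: I = σT⁴ = 5.670×10⁻⁸ × (401.3)⁴ = 1.47×10³ W/m².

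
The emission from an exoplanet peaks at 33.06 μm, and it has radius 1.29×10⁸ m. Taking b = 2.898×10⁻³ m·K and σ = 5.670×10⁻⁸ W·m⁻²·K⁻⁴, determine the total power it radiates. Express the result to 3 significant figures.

P ≈ 7.00×10¹⁷ W

Wien's law: T = b/λ_max = 2.898×10⁻³/3.306×10⁻⁵ = 87.6588 K.
Surface area A = 4πR² = 4π(1.29×10⁸ m)² = 2.09117×10¹⁷ m².
Then P = σAT⁴ = 5.670×10⁻⁸×2.09117×10¹⁷×(87.6588)⁴ = 7.00×10¹⁷ W.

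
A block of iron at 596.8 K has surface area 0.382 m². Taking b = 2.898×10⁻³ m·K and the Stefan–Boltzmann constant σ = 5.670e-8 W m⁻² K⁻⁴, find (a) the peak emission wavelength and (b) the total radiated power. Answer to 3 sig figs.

λ_max ≈ 4.86 μm; P ≈ 2.75×10³ W

(a) λ_max = b/T = 2.898×10⁻³/596.8 = 4.856×10⁻⁶ m = 4.86 μm.
Area A = 0.382 m².
(b) P = σAT⁴ = 5.670×10⁻⁸×0.382×(596.8)⁴ = 2.75×10³ W.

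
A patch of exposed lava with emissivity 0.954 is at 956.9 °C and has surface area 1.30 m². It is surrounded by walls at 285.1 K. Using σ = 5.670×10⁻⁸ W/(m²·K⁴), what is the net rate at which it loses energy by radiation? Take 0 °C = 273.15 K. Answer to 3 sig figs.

T = 956.9 °C + 273.15 = 1230.05 K.
Area A = 1.30 m².
Net radiated power P_net = εσA(T⁴ − T₀⁴) = 0.954×5.670×10⁻⁸×1.30×(1230.05⁴ − 285.1⁴).
T⁴ − T₀⁴ = 2.28924×10¹² − 6.60677×10⁹ = 2.28263×10¹² K⁴, so P_net = 1.61×10⁵ W.

Net loss ≈ 1.61×10⁵ W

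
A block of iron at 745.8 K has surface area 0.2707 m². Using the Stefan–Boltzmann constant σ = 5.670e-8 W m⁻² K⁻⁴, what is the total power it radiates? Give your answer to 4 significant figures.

P ≈ 4749 W

Area A = 0.2707 m².
P = σAT⁴ = 5.670×10⁻⁸ × 0.2707 × (745.8)⁴ = 4749 W.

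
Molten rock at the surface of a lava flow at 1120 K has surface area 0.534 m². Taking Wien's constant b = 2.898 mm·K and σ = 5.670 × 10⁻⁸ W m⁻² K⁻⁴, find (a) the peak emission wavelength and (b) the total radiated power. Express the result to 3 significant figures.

λ_max ≈ 2.59 μm; P ≈ 4.76×10⁴ W

(a) λ_max = b/T = 2.898×10⁻³/1120 = 2.587×10⁻⁶ m = 2.59 μm.
Area A = 0.534 m².
(b) P = σAT⁴ = 5.670×10⁻⁸×0.534×(1120)⁴ = 4.76×10⁴ W.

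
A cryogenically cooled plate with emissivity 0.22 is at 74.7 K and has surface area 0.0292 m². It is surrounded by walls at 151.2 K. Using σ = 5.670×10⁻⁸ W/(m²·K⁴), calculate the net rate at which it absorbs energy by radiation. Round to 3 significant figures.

Area A = 0.0292 m².
Net radiated power P_net = εσA(T⁴ − T₀⁴) = 0.22×5.670×10⁻⁸×0.0292×(74.7⁴ − 151.2⁴).
T⁴ − T₀⁴ = 3.11374×10⁷ − 5.22645×10⁸ = -4.91508×10⁸ K⁴, so P_net = -0.179 W — negative, meaning a net gain of 0.179 W.

Net gain ≈ 0.179 W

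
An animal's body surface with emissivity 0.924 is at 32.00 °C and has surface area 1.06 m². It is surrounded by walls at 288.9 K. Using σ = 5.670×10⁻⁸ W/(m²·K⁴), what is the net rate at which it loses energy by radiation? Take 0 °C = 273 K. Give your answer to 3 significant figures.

T = 32.00 °C + 273 = 305.00 K.
Area A = 1.06 m².
Net radiated power P_net = εσA(T⁴ − T₀⁴) = 0.924×5.670×10⁻⁸×1.06×(305.00⁴ − 288.9⁴).
T⁴ − T₀⁴ = 8.65365×10⁹ − 6.96611×10⁹ = 1.68754×10⁹ K⁴, so P_net = 93.7 W.

Net loss ≈ 93.7 W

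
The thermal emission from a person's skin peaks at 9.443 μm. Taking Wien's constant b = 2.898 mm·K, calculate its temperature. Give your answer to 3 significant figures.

T ≈ 307 K

Wien's law gives T = b/λ_max = (2.898×10⁻³ m·K)/(9.443×10⁻⁶ m) = 307 K.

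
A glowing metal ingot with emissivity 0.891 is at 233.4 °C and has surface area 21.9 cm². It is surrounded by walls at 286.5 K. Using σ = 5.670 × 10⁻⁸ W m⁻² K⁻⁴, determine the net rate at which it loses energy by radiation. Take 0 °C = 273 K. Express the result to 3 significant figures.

Net loss ≈ 6.53 W

T = 233.4 °C + 273 = 506.4 K.
Area A = 21.9 cm² = 2.19×10⁻³ m².
Net radiated power P_net = εσA(T⁴ − T₀⁴) = 0.891×5.670×10⁻⁸×2.19×10⁻³×(506.4⁴ − 286.5⁴).
T⁴ − T₀⁴ = 6.57620×10¹⁰ − 6.73750×10⁹ = 5.90245×10¹⁰ K⁴, so P_net = 6.53 W.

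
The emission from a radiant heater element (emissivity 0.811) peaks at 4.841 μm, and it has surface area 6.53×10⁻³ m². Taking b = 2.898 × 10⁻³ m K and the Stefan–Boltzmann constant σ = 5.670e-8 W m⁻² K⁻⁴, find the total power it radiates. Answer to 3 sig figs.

Wien's law: T = b/λ_max = 2.898×10⁻³/4.841×10⁻⁶ = 598.637 K.
Area A = 6.53×10⁻³ m².
Then P = εσAT⁴ = 0.811×5.670×10⁻⁸×6.53×10⁻³×(598.637)⁴ = 38.6 W.

P ≈ 38.6 W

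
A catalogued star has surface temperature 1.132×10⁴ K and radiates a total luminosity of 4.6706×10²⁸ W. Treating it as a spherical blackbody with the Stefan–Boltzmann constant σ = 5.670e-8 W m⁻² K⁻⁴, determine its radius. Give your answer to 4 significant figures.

L = 4πR²σT⁴ ⇒ R = √(L/(4πσT⁴)).
σT⁴ = 9.31041×10⁸ W/m², so R = √(4.6706×10²⁸/(4π×9.31041×10⁸)) = 1.998×10⁹ m.

R ≈ 1.998×10⁹ m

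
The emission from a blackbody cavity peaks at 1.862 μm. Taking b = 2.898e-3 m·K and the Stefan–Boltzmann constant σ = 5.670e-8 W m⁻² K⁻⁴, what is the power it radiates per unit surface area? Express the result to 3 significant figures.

Wien's law: T = b/λ_max = 2.898×10⁻³/1.862×10⁻⁶ = 1556.39 K.
Then I = σT⁴ = 5.670×10⁻⁸×(1556.39)⁴ = 3.33×10⁵ W/m².

I ≈ 3.33×10⁵ W/m²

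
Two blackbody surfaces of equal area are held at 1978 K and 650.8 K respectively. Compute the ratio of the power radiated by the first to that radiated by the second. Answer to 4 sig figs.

P₁/P₂ ≈ 85.33

With equal areas, P₁/P₂ = (T₁/T₂)⁴ = (1978/650.8)⁴ = 85.33.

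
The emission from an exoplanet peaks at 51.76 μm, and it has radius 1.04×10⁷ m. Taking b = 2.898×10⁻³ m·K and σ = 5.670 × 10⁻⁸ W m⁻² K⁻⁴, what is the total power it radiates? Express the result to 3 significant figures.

Wien's law: T = b/λ_max = 2.898×10⁻³/5.176×10⁻⁵ = 55.9892 K.
Surface area A = 4πR² = 4π(1.04×10⁷ m)² = 1.35918×10¹⁵ m².
Then P = σAT⁴ = 5.670×10⁻⁸×1.35918×10¹⁵×(55.9892)⁴ = 7.57×10¹⁴ W.

P ≈ 7.57×10¹⁴ W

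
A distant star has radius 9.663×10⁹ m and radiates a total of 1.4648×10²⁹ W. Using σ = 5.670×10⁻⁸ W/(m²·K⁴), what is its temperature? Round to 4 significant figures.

T ≈ 6850 K

Surface area A = 4πR² = 4π(9.663×10⁹ m)² = 1.17337×10²¹ m².
P = σAT⁴ ⇒ T = (P/(σA))^(1/4) = (1.4648×10²⁹/(5.670×10⁻⁸×1.17337×10²¹))^(1/4) = 6850 K.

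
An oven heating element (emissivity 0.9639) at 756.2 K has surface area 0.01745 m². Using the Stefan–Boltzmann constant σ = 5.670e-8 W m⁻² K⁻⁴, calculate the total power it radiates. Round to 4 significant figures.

Area A = 0.01745 m².
P = εσAT⁴ = 0.9639 × 5.670×10⁻⁸ × 0.01745 × (756.2)⁴ = 311.9 W.

P ≈ 311.9 W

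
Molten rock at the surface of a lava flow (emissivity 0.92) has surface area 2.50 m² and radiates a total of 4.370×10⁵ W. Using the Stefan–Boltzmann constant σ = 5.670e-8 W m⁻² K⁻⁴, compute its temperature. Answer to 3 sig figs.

Area A = 2.50 m².
P = εσAT⁴ ⇒ T = (P/(εσA))^(1/4) = (4.370×10⁵/(0.92×5.670×10⁻⁸×2.50))^(1/4) = 1.35×10³ K.

T ≈ 1.35×10³ K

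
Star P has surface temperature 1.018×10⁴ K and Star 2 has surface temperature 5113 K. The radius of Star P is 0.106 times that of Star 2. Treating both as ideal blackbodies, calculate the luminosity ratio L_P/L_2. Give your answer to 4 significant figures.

L ∝ R²T⁴, so L_P/L_2 = (R_P/R_2)²(T_P/T_2)⁴ = (0.106)² × (1.018×10⁴/5113)⁴ = 0.011236 × 15.7140 = 0.1766.

L_P/L_2 ≈ 0.1766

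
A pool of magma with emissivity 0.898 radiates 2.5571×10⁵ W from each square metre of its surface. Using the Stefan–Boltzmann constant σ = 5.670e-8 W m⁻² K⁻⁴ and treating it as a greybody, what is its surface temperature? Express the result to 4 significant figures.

T ≈ 1497 K

I = εσT⁴, so T = (I/εσ)^(1/4) = (2.5571×10⁵/(0.898×5.670×10⁻⁸))^(1/4) = 1497 K.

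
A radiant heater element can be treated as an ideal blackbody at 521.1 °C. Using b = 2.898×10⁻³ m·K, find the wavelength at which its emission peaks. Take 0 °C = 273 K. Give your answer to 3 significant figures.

T = 521.1 °C + 273 = 794.1 K.
Wien's displacement law: λ_max = b/T = (2.898×10⁻³ m·K)/(794.1 K) = 3.649×10⁻⁶ m.
That is 3.65 μm, in the infrared range.

λ_max ≈ 3.65 μm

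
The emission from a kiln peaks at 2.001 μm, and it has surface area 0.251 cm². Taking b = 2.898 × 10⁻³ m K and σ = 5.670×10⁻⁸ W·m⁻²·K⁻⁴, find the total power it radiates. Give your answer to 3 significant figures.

Wien's law: T = b/λ_max = 2.898×10⁻³/2.001×10⁻⁶ = 1448.28 K.
Area A = 0.251 cm² = 2.51×10⁻⁵ m².
Then P = σAT⁴ = 5.670×10⁻⁸×2.51×10⁻⁵×(1448.28)⁴ = 6.26 W.

P ≈ 6.26 W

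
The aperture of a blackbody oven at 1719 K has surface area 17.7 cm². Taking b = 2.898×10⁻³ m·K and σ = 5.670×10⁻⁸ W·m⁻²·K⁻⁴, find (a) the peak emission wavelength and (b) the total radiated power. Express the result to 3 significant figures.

(a) λ_max = b/T = 2.898×10⁻³/1719 = 1.686×10⁻⁶ m = 1.69 μm.
Area A = 17.7 cm² = 1.77×10⁻³ m².
(b) P = σAT⁴ = 5.670×10⁻⁸×1.77×10⁻³×(1719)⁴ = 876 W.

λ_max ≈ 1.69 μm; P ≈ 876 W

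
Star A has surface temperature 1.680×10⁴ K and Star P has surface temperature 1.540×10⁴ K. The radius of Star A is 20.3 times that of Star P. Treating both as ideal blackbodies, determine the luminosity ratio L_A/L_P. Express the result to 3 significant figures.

L ∝ R²T⁴, so L_A/L_P = (R_A/R_P)²(T_A/T_P)⁴ = (20.3)² × (1.680×10⁴/1.540×10⁴)⁴ = 412.09 × 1.41630 = 584.

L_A/L_P ≈ 584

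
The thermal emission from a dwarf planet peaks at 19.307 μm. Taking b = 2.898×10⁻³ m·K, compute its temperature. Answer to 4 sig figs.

T ≈ 150.1 K

Wien's law gives T = b/λ_max = (2.898×10⁻³ m·K)/(1.9307×10⁻⁵ m) = 150.1 K.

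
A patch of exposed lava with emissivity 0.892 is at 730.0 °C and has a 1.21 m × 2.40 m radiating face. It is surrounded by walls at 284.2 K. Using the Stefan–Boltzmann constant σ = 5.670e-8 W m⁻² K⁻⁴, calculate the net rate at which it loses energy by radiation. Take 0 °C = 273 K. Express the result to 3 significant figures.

T = 730.0 °C + 273 = 1003.0 K.
Area A = 1.21 × 2.40 = 2.904 m².
Net radiated power P_net = εσA(T⁴ − T₀⁴) = 0.892×5.670×10⁻⁸×2.904×(1003.0⁴ − 284.2⁴).
T⁴ − T₀⁴ = 1.01205×10¹² − 6.52373×10⁹ = 1.00553×10¹² K⁴, so P_net = 1.48×10⁵ W.

Net loss ≈ 1.48×10⁵ W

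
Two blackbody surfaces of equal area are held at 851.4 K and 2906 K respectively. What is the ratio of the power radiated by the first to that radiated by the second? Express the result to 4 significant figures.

P₁/P₂ ≈ 7.368×10⁻³

With equal areas, P₁/P₂ = (T₁/T₂)⁴ = (851.4/2906)⁴ = 7.368×10⁻³.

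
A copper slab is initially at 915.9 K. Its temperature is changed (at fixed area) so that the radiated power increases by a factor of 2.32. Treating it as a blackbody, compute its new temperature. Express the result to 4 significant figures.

P ∝ T⁴, so T₂/T₁ = (P₂/P₁)^(1/4) = (2.32)^(1/4) = 1.23416.
T₂ = 915.9 × 1.23416 = 1130 K.

T₂ ≈ 1130 K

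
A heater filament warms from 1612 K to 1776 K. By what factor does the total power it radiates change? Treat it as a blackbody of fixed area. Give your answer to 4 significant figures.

P₂/P₁ ≈ 1.473

P ∝ T⁴, so P₂/P₁ = (T₂/T₁)⁴ = (1776/1612)⁴ = (1.10174)⁴ = 1.473.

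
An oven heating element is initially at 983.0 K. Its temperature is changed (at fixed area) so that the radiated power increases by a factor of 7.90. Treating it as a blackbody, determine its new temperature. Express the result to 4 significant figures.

T₂ ≈ 1648 K

P ∝ T⁴, so T₂/T₁ = (P₂/P₁)^(1/4) = (7.90)^(1/4) = 1.67651.
T₂ = 983.0 × 1.67651 = 1648 K.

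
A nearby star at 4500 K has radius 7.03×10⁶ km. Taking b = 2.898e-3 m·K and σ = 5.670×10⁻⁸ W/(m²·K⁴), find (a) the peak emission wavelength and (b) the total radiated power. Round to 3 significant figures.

λ_max ≈ 0.644 μm; P ≈ 1.44×10²⁸ W

(a) λ_max = b/T = 2.898×10⁻³/4500 = 6.440×10⁻⁷ m = 0.644 μm.
Surface area A = 4πR² = 4π(7.03×10⁹ m)² = 6.21041×10²⁰ m².
(b) P = σAT⁴ = 5.670×10⁻⁸×6.21041×10²⁰×(4500)⁴ = 1.44×10²⁸ W.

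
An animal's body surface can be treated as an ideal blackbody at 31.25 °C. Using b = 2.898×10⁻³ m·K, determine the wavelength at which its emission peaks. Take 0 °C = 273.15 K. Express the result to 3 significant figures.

T = 31.25 °C + 273.15 = 304.40 K.
Wien's displacement law: λ_max = b/T = (2.898×10⁻³ m·K)/(304.40 K) = 9.520×10⁻⁶ m.
That is 9.52 μm, in the infrared range.

λ_max ≈ 9.52 μm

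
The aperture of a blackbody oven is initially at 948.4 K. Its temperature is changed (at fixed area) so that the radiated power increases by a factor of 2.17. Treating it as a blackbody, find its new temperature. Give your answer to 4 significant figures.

P ∝ T⁴, so T₂/T₁ = (P₂/P₁)^(1/4) = (2.17)^(1/4) = 1.21371.
T₂ = 948.4 × 1.21371 = 1151 K.

T₂ ≈ 1151 K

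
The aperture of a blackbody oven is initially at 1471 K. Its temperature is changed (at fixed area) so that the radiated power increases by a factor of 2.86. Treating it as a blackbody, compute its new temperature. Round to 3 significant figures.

T₂ ≈ 1.91×10³ K

P ∝ T⁴, so T₂/T₁ = (P₂/P₁)^(1/4) = (2.86)^(1/4) = 1.30044.
T₂ = 1471 × 1.30044 = 1.91×10³ K.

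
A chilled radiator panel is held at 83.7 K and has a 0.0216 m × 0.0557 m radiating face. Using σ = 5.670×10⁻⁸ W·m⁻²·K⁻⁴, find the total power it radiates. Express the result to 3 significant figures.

Area A = 0.0216 × 0.0557 = 1.20312×10⁻³ m².
P = σAT⁴ = 5.670×10⁻⁸ × 1.20312×10⁻³ × (83.7)⁴ = 3.35×10⁻³ W.

P ≈ 3.35×10⁻³ W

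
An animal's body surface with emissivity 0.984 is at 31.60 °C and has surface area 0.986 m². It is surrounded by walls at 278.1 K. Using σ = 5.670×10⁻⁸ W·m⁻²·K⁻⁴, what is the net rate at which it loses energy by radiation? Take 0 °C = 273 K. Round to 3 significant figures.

Net loss ≈ 145 W

T = 31.60 °C + 273 = 304.60 K.
Area A = 0.986 m².
Net radiated power P_net = εσA(T⁴ − T₀⁴) = 0.984×5.670×10⁻⁸×0.986×(304.60⁴ − 278.1⁴).
T⁴ − T₀⁴ = 8.60834×10⁹ − 5.98142×10⁹ = 2.62692×10⁹ K⁴, so P_net = 145 W.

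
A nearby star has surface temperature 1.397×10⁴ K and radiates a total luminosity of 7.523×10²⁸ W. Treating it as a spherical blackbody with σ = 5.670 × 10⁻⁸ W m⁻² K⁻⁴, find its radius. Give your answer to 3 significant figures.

R ≈ 1.66×10⁹ m

L = 4πR²σT⁴ ⇒ R = √(L/(4πσT⁴)).
σT⁴ = 2.15958×10⁹ W/m², so R = √(7.523×10²⁸/(4π×2.15958×10⁹)) = 1.66×10⁹ m.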